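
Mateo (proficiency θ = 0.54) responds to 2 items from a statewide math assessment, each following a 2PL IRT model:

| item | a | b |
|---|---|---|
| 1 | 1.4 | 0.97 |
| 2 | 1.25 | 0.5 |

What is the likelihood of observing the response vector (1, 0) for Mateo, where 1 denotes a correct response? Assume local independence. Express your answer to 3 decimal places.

0.173

P(θ) = 1 / (1 + exp(−a(θ − b)))
P_1 = 1/(1+e^{0.6020}) = 0.3539
P_2 = 1/(1+e^{-0.0500}) = 0.5125
L = P_1 × (1−P_2) = 0.3539 × 0.4875 = 0.17252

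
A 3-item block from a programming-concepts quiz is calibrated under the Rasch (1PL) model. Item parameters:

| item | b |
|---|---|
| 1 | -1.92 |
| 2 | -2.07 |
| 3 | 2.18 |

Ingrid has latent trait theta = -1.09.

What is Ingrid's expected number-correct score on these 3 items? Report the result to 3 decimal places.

1.460

P(theta) = 1 / (1 + exp(−(theta − b)))
P_1 = 1/(1+e^{-0.8300}) = 0.6964
P_2 = 1/(1+e^{-0.9800}) = 0.7271
P_3 = 1/(1+e^{3.2700}) = 0.0366
E[score] = 0.6964 + 0.7271 + 0.0366 = 1.4601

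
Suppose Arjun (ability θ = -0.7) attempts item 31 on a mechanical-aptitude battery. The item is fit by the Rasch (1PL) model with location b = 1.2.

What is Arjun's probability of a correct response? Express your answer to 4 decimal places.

P(θ) = 1 / (1 + exp(−(θ − b)))
Exponent: (-0.7 − 1.2) = -1.9000
1/(1 + e^{1.9000}) = 0.1301
P = 0.1301

0.1301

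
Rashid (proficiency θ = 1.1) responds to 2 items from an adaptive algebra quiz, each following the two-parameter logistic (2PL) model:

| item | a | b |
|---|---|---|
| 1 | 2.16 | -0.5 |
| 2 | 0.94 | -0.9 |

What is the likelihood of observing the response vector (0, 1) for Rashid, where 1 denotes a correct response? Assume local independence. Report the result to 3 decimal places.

P(θ) = 1 / (1 + exp(−a(θ − b)))
P_1 = 1/(1+e^{-3.4560}) = 0.9694
P_2 = 1/(1+e^{-1.8800}) = 0.8676
L = (1−P_1) × P_2 = 0.0306 × 0.8676 = 0.02654

0.027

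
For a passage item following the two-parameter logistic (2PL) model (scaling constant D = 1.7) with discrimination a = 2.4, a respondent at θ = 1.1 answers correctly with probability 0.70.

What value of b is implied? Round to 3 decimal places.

P(θ) = 1 / (1 + exp(−D·a(θ − b)))
logit(0.70) = ln(0.70/0.30) = 0.8473
b = θ − logit/(1.7·a) = 1.1 − 0.8473/4.0800 = 0.8923

0.892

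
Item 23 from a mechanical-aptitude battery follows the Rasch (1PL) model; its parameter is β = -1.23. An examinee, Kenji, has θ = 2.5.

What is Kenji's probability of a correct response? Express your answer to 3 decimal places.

0.977

P(θ) = 1 / (1 + exp(−(θ − β)))
Exponent: (2.5 − (-1.23)) = 3.7300
1/(1 + e^{-3.7300}) = 0.9766
P = 0.9766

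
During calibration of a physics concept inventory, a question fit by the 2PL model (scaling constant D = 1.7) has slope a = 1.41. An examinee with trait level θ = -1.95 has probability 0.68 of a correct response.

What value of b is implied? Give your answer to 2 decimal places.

-2.26

P(θ) = 1 / (1 + exp(−D·a(θ − b)))
logit(0.68) = ln(0.68/0.32) = 0.7538
b = θ − logit/(1.7·a) = -1.95 − 0.7538/2.3970 = -2.2645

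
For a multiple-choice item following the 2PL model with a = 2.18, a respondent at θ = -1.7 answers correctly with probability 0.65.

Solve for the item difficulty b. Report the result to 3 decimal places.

-1.984

P(θ) = 1 / (1 + exp(−a(θ − b)))
logit(0.65) = ln(0.65/0.35) = 0.6190
b = θ − logit/(a) = -1.7 − 0.6190/2.1800 = -1.9840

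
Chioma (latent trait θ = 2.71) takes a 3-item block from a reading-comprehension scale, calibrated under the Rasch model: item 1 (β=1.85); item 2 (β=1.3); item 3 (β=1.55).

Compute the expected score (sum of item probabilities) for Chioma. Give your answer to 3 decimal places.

P(θ) = 1 / (1 + exp(−(θ − β)))
P_1 = 1/(1+e^{-0.8600}) = 0.7027
P_2 = 1/(1+e^{-1.4100}) = 0.8038
P_3 = 1/(1+e^{-1.1600}) = 0.7613
E[score] = 0.7027 + 0.8038 + 0.7613 = 2.2678

2.268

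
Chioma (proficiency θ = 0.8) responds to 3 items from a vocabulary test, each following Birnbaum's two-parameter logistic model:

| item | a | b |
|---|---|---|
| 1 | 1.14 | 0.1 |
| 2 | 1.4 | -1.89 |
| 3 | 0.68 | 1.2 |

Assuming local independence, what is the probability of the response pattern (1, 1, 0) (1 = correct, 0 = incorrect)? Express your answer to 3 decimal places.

0.383

P(θ) = 1 / (1 + exp(−a(θ − b)))
P_1 = 1/(1+e^{-0.7980}) = 0.6895
P_2 = 1/(1+e^{-3.7660}) = 0.9774
P_3 = 1/(1+e^{0.2720}) = 0.4324
L = P_1 × P_2 × (1−P_3) = 0.6895 × 0.9774 × 0.5676 = 0.38252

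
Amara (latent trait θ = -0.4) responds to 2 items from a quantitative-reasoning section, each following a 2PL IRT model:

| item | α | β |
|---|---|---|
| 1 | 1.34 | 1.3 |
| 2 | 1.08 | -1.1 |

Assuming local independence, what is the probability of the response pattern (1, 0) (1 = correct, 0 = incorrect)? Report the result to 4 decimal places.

P(θ) = 1 / (1 + exp(−α(θ − β)))
P_1 = 1/(1+e^{2.2780}) = 0.0930
P_2 = 1/(1+e^{-0.7560}) = 0.6805
L = P_1 × (1−P_2) = 0.0930 × 0.3195 = 0.02970

0.0297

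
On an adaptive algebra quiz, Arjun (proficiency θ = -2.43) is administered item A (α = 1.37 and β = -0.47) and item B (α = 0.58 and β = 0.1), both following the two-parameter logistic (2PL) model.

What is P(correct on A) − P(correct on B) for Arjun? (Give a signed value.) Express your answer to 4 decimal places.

P(θ) = 1 / (1 + exp(−α(θ − β)))
P_A = 0.0639
P_B = 0.1873
P_A − P_B = -0.1235

-0.1235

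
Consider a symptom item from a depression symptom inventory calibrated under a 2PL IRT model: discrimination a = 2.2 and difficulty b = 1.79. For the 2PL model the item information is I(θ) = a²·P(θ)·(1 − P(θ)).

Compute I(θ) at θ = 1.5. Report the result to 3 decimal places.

P = 1/(1+e^{0.6380}) = 0.3457
P(1−P) = 0.3457 × 0.6543 = 0.2262
I = a² × P(1−P) = 2.2² × 0.2262 = 1.09477

1.095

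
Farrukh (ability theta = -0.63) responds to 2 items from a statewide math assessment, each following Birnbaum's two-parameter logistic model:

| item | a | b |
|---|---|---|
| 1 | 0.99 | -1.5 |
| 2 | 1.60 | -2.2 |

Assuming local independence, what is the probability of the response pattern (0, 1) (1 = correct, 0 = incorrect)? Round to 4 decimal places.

0.2748

P(theta) = 1 / (1 + exp(−a(theta − b)))
P_1 = 1/(1+e^{-0.8613}) = 0.7029
P_2 = 1/(1+e^{-2.5120}) = 0.9250
L = (1−P_1) × P_2 = 0.2971 × 0.9250 = 0.27478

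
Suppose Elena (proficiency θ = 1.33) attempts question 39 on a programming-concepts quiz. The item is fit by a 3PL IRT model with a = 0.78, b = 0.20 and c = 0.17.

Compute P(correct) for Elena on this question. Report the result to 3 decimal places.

P(θ) = c + (1 − c) · 1 / (1 + exp(−a(θ − b)))
Exponent: 0.78 × (1.33 − 0.20) = 0.8814
1/(1 + e^{-0.8814}) = 0.7071
P = 0.17 + 0.83 × 0.7071 = 0.7569

0.757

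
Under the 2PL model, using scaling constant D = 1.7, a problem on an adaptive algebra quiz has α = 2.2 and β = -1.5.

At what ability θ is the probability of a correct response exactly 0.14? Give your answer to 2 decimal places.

-1.99

P(θ) = 1 / (1 + exp(−D·α(θ − β)))
logit = ln(0.1400/0.8600) = -1.8153
θ = β + logit/(1.7·α) = -1.5 + (-1.8153)/3.7400 = -1.9854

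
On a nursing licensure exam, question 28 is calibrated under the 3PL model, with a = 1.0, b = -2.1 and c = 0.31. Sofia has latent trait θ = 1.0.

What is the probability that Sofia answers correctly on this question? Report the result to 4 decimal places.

P(θ) = c + (1 − c) · 1 / (1 + exp(−a(θ − b)))
Exponent: 1.0 × (1.0 − (-2.1)) = 3.1000
1/(1 + e^{-3.1000}) = 0.9569
P = 0.31 + 0.69 × 0.9569 = 0.9703

0.9703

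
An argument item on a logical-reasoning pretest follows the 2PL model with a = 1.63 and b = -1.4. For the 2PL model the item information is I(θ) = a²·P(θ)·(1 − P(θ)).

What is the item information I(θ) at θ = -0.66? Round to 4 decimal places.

0.4711

P = 1/(1+e^{-1.2062}) = 0.7696
P(1−P) = 0.7696 × 0.2304 = 0.1773
I = a² × P(1−P) = 1.63² × 0.1773 = 0.47107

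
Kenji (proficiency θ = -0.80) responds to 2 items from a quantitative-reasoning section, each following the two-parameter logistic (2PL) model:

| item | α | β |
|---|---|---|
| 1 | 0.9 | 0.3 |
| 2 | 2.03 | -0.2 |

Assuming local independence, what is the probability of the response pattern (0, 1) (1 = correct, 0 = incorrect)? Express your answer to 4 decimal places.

P(θ) = 1 / (1 + exp(−α(θ − β)))
P_1 = 1/(1+e^{0.9900}) = 0.2709
P_2 = 1/(1+e^{1.2180}) = 0.2283
L = (1−P_1) × P_2 = 0.7291 × 0.2283 = 0.16644

0.1664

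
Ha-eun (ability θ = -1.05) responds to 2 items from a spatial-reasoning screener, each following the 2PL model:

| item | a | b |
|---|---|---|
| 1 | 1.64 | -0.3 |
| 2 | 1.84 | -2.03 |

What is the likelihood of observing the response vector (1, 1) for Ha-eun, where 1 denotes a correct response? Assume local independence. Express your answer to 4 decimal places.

0.1942

P(θ) = 1 / (1 + exp(−a(θ − b)))
P_1 = 1/(1+e^{1.2300}) = 0.2262
P_2 = 1/(1+e^{-1.8032}) = 0.8585
L = P_1 × P_2 = 0.2262 × 0.8585 = 0.19419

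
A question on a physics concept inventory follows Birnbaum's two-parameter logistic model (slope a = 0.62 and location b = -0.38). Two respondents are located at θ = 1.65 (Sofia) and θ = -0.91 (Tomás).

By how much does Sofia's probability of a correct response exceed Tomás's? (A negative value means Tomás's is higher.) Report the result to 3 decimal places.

P(θ) = 1 / (1 + exp(−a(θ − b)))
P(Sofia) = 0.7788  [exponent 1.2586]
P(Tomás) = 0.4186  [exponent -0.3286]
Difference = 0.7788 − 0.4186 = 0.3602

0.360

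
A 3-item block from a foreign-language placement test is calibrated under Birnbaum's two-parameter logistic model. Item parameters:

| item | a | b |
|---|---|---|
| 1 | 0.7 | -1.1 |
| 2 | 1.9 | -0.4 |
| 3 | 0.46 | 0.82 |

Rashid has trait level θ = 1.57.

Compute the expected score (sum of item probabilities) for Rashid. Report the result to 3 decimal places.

2.429

P(θ) = 1 / (1 + exp(−a(θ − b)))
P_1 = 1/(1+e^{-1.8690}) = 0.8663
P_2 = 1/(1+e^{-3.7430}) = 0.9769
P_3 = 1/(1+e^{-0.3450}) = 0.5854
E[score] = 0.8663 + 0.9769 + 0.5854 = 2.4286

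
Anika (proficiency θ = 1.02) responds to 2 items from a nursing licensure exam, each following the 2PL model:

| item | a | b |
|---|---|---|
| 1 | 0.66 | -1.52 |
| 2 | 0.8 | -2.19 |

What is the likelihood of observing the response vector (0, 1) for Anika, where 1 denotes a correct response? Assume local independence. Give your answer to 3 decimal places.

0.146

P(θ) = 1 / (1 + exp(−a(θ − b)))
P_1 = 1/(1+e^{-1.6764}) = 0.8424
P_2 = 1/(1+e^{-2.5680}) = 0.9288
L = (1−P_1) × P_2 = 0.1576 × 0.9288 = 0.14635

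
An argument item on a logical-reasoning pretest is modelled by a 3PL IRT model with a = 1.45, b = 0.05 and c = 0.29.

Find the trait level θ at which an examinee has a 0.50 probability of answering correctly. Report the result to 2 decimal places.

-0.55

P(θ) = c + (1 − c) · 1 / (1 + exp(−a(θ − b)))
Remove guessing floor: (0.50 − 0.29)/(1 − 0.29) = 0.2958
logit = ln(0.2958/0.7042) = -0.8675
θ = b + logit/(a) = 0.05 + (-0.8675)/1.4500 = -0.5483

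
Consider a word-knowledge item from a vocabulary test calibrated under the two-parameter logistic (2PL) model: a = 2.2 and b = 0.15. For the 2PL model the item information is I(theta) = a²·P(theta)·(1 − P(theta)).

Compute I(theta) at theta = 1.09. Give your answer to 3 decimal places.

0.482

P = 1/(1+e^{-2.0680}) = 0.8878
P(1−P) = 0.8878 × 0.1122 = 0.0996
I = a² × P(1−P) = 2.2² × 0.0996 = 0.48229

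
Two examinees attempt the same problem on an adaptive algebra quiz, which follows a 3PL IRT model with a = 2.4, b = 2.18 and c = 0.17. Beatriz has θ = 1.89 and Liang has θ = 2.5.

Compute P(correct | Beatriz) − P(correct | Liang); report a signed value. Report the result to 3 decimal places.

P(θ) = c + (1 − c) · 1 / (1 + exp(−a(θ − b)))
P(Beatriz) = 0.4461  [exponent -0.6960]
P(Liang) = 0.7370  [exponent 0.7680]
Difference = 0.4461 − 0.7370 = -0.2908

-0.291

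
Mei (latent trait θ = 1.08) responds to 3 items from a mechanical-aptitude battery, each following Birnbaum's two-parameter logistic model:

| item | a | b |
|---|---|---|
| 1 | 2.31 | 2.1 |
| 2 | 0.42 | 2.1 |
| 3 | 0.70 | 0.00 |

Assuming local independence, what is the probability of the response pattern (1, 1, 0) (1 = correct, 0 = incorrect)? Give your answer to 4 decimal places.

0.0109

P(θ) = 1 / (1 + exp(−a(θ − b)))
P_1 = 1/(1+e^{2.3562}) = 0.0866
P_2 = 1/(1+e^{0.4284}) = 0.3945
P_3 = 1/(1+e^{-0.7560}) = 0.6805
L = P_1 × P_2 × (1−P_3) = 0.0866 × 0.3945 × 0.3195 = 0.01091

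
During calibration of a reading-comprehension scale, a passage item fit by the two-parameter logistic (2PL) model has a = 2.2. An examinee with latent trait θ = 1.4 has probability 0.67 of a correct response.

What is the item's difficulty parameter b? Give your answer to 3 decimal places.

P(θ) = 1 / (1 + exp(−a(θ − b)))
logit(0.67) = ln(0.67/0.33) = 0.7082
b = θ − logit/(a) = 1.4 − 0.7082/2.2000 = 1.0781

1.078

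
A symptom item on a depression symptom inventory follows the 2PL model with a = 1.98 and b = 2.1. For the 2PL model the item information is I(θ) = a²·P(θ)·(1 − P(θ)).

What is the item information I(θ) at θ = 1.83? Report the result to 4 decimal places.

P = 1/(1+e^{0.5346}) = 0.3694
P(1−P) = 0.3694 × 0.6306 = 0.2330
I = a² × P(1−P) = 1.98² × 0.2330 = 0.91328

0.9133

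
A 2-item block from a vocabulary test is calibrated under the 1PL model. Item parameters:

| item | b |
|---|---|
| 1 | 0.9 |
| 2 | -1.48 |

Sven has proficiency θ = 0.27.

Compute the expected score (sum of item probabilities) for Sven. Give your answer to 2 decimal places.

1.20

P(θ) = 1 / (1 + exp(−(θ − b)))
P_1 = 1/(1+e^{0.6300}) = 0.3475
P_2 = 1/(1+e^{-1.7500}) = 0.8520
E[score] = 0.3475 + 0.8520 = 1.1995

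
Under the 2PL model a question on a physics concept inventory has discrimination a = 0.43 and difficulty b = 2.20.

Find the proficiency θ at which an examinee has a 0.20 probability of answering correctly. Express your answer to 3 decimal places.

-1.024

P(θ) = 1 / (1 + exp(−a(θ − b)))
logit = ln(0.2000/0.8000) = -1.3863
θ = b + logit/(a) = 2.20 + (-1.3863)/0.4300 = -1.0239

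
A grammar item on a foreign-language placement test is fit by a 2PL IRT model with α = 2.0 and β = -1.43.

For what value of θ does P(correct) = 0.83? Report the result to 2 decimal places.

P(θ) = 1 / (1 + exp(−α(θ − β)))
logit = ln(0.8300/0.1700) = 1.5856
θ = β + logit/(α) = -1.43 + 1.5856/2.0000 = -0.6372

-0.64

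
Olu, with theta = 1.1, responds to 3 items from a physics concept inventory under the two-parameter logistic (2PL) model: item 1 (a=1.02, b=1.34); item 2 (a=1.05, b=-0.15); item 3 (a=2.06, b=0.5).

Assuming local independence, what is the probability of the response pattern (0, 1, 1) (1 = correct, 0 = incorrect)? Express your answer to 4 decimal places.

0.3425

P(theta) = 1 / (1 + exp(−a(theta − b)))
P_1 = 1/(1+e^{0.2448}) = 0.4391
P_2 = 1/(1+e^{-1.3125}) = 0.7879
P_3 = 1/(1+e^{-1.2360}) = 0.7749
L = (1−P_1) × P_2 × P_3 = 0.5609 × 0.7879 × 0.7749 = 0.34245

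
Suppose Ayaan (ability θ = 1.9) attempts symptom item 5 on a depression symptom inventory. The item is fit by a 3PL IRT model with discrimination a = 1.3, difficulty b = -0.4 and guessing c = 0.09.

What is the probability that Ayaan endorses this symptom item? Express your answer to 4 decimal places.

0.9564

P(θ) = c + (1 − c) · 1 / (1 + exp(−a(θ − b)))
Exponent: 1.3 × (1.9 − (-0.4)) = 2.9900
1/(1 + e^{-2.9900}) = 0.9521
P = 0.09 + 0.91 × 0.9521 = 0.9564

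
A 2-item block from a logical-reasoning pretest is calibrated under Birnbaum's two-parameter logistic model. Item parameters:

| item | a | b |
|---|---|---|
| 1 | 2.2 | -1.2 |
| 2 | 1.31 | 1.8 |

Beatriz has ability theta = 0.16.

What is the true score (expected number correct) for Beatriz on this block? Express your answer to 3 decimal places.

1.057

P(theta) = 1 / (1 + exp(−a(theta − b)))
P_1 = 1/(1+e^{-2.9920}) = 0.9522
P_2 = 1/(1+e^{2.1484}) = 0.1045
E[score] = 0.9522 + 0.1045 = 1.0567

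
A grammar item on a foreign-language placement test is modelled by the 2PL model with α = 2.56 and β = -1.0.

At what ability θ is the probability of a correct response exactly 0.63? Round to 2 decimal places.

-0.79

P(θ) = 1 / (1 + exp(−α(θ − β)))
logit = ln(0.6300/0.3700) = 0.5322
θ = β + logit/(α) = -1.0 + 0.5322/2.5600 = -0.7921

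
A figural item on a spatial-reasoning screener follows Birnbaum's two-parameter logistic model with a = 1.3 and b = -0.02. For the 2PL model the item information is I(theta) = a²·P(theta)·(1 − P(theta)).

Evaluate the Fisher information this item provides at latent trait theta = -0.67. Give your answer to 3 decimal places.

P = 1/(1+e^{0.8450}) = 0.3005
P(1−P) = 0.3005 × 0.6995 = 0.2102
I = a² × P(1−P) = 1.3² × 0.2102 = 0.35523

0.355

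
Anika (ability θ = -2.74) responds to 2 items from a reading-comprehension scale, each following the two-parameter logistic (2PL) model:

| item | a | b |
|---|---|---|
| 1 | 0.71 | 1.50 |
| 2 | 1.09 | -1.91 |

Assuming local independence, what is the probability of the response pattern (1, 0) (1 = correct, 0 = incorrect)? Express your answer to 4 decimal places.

0.0334

P(θ) = 1 / (1 + exp(−a(θ − b)))
P_1 = 1/(1+e^{3.0104}) = 0.0470
P_2 = 1/(1+e^{0.9047}) = 0.2881
L = P_1 × (1−P_2) = 0.0470 × 0.7119 = 0.03343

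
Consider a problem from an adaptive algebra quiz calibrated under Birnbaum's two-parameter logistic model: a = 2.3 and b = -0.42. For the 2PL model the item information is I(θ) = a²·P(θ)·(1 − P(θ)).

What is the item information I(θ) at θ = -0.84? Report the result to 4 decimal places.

1.0563

P = 1/(1+e^{0.9660}) = 0.2757
P(1−P) = 0.2757 × 0.7243 = 0.1997
I = a² × P(1−P) = 2.3² × 0.1997 = 1.05631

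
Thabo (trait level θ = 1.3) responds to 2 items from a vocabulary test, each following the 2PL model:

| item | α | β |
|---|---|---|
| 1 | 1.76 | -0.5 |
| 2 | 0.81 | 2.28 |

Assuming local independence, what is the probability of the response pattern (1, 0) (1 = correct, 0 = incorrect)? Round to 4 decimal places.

P(θ) = 1 / (1 + exp(−α(θ − β)))
P_1 = 1/(1+e^{-3.1680}) = 0.9596
P_2 = 1/(1+e^{0.7938}) = 0.3114
L = P_1 × (1−P_2) = 0.9596 × 0.6886 = 0.66083

0.6608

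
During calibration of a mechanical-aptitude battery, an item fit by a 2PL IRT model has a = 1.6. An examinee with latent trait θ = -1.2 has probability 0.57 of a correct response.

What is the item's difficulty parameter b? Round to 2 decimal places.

-1.38

P(θ) = 1 / (1 + exp(−a(θ − b)))
logit(0.57) = ln(0.57/0.43) = 0.2819
b = θ − logit/(a) = -1.2 − 0.2819/1.6000 = -1.3762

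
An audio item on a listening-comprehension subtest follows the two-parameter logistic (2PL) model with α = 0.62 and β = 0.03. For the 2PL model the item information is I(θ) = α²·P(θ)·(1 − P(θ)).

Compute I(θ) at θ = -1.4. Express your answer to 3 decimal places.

0.079

P = 1/(1+e^{0.8866}) = 0.2918
P(1−P) = 0.2918 × 0.7082 = 0.2067
I = α² × P(1−P) = 0.62² × 0.2067 = 0.07944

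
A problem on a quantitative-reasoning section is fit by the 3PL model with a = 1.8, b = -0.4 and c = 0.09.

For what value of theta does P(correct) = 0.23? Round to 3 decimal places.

P(theta) = c + (1 − c) · 1 / (1 + exp(−a(theta − b)))
Remove guessing floor: (0.23 − 0.09)/(1 − 0.09) = 0.1538
logit = ln(0.1538/0.8462) = -1.7047
theta = b + logit/(a) = -0.4 + (-1.7047)/1.8000 = -1.3471

-1.347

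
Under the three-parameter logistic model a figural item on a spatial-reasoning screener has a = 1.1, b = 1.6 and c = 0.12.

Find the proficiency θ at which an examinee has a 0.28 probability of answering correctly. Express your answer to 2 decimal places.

0.23

P(θ) = c + (1 − c) · 1 / (1 + exp(−a(θ − b)))
Remove guessing floor: (0.28 − 0.12)/(1 − 0.12) = 0.1818
logit = ln(0.1818/0.8182) = -1.5041
θ = b + logit/(a) = 1.6 + (-1.5041)/1.1000 = 0.2327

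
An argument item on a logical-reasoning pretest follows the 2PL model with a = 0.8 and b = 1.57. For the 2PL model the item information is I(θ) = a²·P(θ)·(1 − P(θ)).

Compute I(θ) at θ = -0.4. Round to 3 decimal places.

P = 1/(1+e^{1.5760}) = 0.1714
P(1−P) = 0.1714 × 0.8286 = 0.1420
I = a² × P(1−P) = 0.8² × 0.1420 = 0.09088

0.091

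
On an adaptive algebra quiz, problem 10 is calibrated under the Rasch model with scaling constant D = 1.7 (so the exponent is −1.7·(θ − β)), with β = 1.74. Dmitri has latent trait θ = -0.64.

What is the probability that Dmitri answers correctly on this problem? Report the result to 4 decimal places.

P(θ) = 1 / (1 + exp(−D·(θ − β)))
Exponent: 1.7 × (-0.64 − 1.74) = -4.0460
1/(1 + e^{4.0460}) = 0.0172
P = 0.0172

0.0172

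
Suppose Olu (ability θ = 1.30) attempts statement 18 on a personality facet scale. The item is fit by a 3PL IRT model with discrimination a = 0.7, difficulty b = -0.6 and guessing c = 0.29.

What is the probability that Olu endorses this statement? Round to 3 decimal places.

0.851

P(θ) = c + (1 − c) · 1 / (1 + exp(−a(θ − b)))
Exponent: 0.7 × (1.30 − (-0.6)) = 1.3300
1/(1 + e^{-1.3300}) = 0.7908
P = 0.29 + 0.71 × 0.7908 = 0.8515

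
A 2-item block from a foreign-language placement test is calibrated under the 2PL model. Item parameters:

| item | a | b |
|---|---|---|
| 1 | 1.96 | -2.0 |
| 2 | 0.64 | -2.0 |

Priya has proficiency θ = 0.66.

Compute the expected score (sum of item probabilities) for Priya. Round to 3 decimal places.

1.840

P(θ) = 1 / (1 + exp(−a(θ − b)))
P_1 = 1/(1+e^{-5.2136}) = 0.9946
P_2 = 1/(1+e^{-1.7024}) = 0.8458
E[score] = 0.9946 + 0.8458 = 1.8404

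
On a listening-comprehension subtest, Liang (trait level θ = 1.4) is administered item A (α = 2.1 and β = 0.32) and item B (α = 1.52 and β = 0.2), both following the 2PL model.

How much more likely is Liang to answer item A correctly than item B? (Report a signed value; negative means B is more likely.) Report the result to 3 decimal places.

0.045

P(θ) = 1 / (1 + exp(−α(θ − β)))
P_A = 0.9062
P_B = 0.8610
P_A − P_B = 0.0451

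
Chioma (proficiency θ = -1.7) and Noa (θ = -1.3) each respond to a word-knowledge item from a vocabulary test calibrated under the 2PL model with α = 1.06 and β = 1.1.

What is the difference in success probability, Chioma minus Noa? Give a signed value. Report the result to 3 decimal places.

P(θ) = 1 / (1 + exp(−α(θ − β)))
P(Chioma) = 0.0489  [exponent -2.9680]
P(Noa) = 0.0728  [exponent -2.5440]
Difference = 0.0489 − 0.0728 = -0.0239

-0.024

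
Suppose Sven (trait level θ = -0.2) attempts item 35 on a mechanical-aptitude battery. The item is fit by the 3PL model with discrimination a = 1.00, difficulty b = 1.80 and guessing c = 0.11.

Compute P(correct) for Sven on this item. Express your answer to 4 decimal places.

P(θ) = c + (1 − c) · 1 / (1 + exp(−a(θ − b)))
Exponent: 1.00 × (-0.2 − 1.80) = -2.0000
1/(1 + e^{2.0000}) = 0.1192
P = 0.11 + 0.89 × 0.1192 = 0.2161

0.2161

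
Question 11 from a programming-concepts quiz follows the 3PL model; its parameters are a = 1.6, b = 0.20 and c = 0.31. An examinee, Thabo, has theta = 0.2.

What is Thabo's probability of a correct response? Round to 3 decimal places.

P(theta) = c + (1 − c) · 1 / (1 + exp(−a(theta − b)))
Exponent: 1.6 × (0.2 − 0.20) = 0.0000
1/(1 + e^{0.0000}) = 0.5000
P = 0.31 + 0.69 × 0.5000 = 0.6550

0.655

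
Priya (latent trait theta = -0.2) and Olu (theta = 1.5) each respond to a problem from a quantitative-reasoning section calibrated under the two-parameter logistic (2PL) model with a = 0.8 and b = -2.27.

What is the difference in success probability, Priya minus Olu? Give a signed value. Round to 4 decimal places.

-0.1136

P(theta) = 1 / (1 + exp(−a(theta − b)))
P(Priya) = 0.8397  [exponent 1.6560]
P(Olu) = 0.9533  [exponent 3.0160]
Difference = 0.8397 − 0.9533 = -0.1136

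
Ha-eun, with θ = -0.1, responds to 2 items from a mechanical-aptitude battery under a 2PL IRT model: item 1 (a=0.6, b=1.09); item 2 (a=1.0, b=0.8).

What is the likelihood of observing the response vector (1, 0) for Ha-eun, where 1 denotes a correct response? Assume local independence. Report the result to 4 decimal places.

0.2337

P(θ) = 1 / (1 + exp(−a(θ − b)))
P_1 = 1/(1+e^{0.7140}) = 0.3287
P_2 = 1/(1+e^{0.9000}) = 0.2891
L = P_1 × (1−P_2) = 0.3287 × 0.7109 = 0.23370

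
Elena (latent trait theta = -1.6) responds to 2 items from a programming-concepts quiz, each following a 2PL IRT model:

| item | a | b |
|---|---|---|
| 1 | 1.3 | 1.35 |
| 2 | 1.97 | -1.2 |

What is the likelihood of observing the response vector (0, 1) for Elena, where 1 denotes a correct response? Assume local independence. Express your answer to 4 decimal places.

0.3060

P(theta) = 1 / (1 + exp(−a(theta − b)))
P_1 = 1/(1+e^{3.8350}) = 0.0211
P_2 = 1/(1+e^{0.7880}) = 0.3126
L = (1−P_1) × P_2 = 0.9789 × 0.3126 = 0.30599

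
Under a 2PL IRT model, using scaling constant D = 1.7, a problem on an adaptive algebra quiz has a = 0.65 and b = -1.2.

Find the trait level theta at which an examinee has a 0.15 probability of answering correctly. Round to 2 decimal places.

-2.77

P(theta) = 1 / (1 + exp(−D·a(theta − b)))
logit = ln(0.1500/0.8500) = -1.7346
theta = b + logit/(1.7·a) = -1.2 + (-1.7346)/1.1050 = -2.7698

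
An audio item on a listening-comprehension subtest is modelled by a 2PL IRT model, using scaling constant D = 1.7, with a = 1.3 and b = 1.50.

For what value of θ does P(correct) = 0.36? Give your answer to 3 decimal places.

1.240

P(θ) = 1 / (1 + exp(−D·a(θ − b)))
logit = ln(0.3600/0.6400) = -0.5754
θ = b + logit/(1.7·a) = 1.50 + (-0.5754)/2.2100 = 1.2397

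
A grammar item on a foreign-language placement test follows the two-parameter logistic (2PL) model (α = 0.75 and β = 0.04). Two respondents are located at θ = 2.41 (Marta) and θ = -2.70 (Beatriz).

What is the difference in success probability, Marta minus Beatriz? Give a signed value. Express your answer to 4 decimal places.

P(θ) = 1 / (1 + exp(−α(θ − β)))
P(Marta) = 0.8554  [exponent 1.7775]
P(Beatriz) = 0.1135  [exponent -2.0550]
Difference = 0.8554 − 0.1135 = 0.7418

0.7418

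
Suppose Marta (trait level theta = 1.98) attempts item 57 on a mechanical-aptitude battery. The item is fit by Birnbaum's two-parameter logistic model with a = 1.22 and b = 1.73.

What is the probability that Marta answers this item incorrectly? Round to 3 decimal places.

P(theta) = 1 / (1 + exp(−a(theta − b)))
Exponent: 1.22 × (1.98 − 1.73) = 0.3050
1/(1 + e^{-0.3050}) = 0.5757
P(incorrect) = 1 − 0.5757 = 0.4243

0.424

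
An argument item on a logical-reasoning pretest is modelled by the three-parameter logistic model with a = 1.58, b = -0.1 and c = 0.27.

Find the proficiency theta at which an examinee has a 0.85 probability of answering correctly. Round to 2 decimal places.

0.76

P(theta) = c + (1 − c) · 1 / (1 + exp(−a(theta − b)))
Remove guessing floor: (0.85 − 0.27)/(1 − 0.27) = 0.7945
logit = ln(0.7945/0.2055) = 1.3524
theta = b + logit/(a) = -0.1 + 1.3524/1.5800 = 0.7559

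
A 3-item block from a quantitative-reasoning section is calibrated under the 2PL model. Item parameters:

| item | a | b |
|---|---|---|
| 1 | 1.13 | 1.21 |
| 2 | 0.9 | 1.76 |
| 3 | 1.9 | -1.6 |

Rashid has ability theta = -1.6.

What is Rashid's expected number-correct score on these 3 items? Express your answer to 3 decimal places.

0.586

P(theta) = 1 / (1 + exp(−a(theta − b)))
P_1 = 1/(1+e^{3.1753}) = 0.0401
P_2 = 1/(1+e^{3.0240}) = 0.0464
P_3 = 1/(1+e^{0.0000}) = 0.5000
E[score] = 0.0401 + 0.0464 + 0.5000 = 0.5865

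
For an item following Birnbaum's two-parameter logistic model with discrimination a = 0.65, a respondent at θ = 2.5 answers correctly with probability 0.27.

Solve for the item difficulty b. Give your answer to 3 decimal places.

4.030

P(θ) = 1 / (1 + exp(−a(θ − b)))
logit(0.27) = ln(0.27/0.73) = -0.9946
b = θ − logit/(a) = 2.5 − (-0.9946)/0.6500 = 4.0302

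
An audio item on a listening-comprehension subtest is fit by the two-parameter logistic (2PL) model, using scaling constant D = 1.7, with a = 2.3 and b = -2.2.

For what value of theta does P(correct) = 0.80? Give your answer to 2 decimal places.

P(theta) = 1 / (1 + exp(−D·a(theta − b)))
logit = ln(0.8000/0.2000) = 1.3863
theta = b + logit/(1.7·a) = -2.2 + 1.3863/3.9100 = -1.8454

-1.85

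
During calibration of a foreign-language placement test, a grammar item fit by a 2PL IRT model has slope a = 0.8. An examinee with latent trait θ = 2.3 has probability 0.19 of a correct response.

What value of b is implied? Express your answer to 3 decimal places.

4.113

P(θ) = 1 / (1 + exp(−a(θ − b)))
logit(0.19) = ln(0.19/0.81) = -1.4500
b = θ − logit/(a) = 2.3 − (-1.4500)/0.8000 = 4.1125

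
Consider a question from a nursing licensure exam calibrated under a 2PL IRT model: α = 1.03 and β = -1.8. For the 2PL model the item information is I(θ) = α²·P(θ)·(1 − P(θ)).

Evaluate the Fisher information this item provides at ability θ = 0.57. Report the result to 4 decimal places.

P = 1/(1+e^{-2.4411}) = 0.9199
P(1−P) = 0.9199 × 0.0801 = 0.0737
I = α² × P(1−P) = 1.03² × 0.0737 = 0.07816

0.0782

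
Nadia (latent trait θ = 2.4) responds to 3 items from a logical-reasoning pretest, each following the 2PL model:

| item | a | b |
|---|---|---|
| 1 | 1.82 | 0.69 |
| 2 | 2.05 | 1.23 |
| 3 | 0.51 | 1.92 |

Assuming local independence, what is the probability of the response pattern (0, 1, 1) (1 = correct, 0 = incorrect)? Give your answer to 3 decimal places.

0.022

P(θ) = 1 / (1 + exp(−a(θ − b)))
P_1 = 1/(1+e^{-3.1122}) = 0.9574
P_2 = 1/(1+e^{-2.3985}) = 0.9167
P_3 = 1/(1+e^{-0.2448}) = 0.5609
L = (1−P_1) × P_2 × P_3 = 0.0426 × 0.9167 × 0.5609 = 0.02191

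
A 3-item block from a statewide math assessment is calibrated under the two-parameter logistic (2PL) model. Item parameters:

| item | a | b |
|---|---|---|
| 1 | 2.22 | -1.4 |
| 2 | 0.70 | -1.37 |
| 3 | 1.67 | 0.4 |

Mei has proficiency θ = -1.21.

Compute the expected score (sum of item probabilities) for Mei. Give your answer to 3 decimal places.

1.196

P(θ) = 1 / (1 + exp(−a(θ − b)))
P_1 = 1/(1+e^{-0.4218}) = 0.6039
P_2 = 1/(1+e^{-0.1120}) = 0.5280
P_3 = 1/(1+e^{2.6887}) = 0.0636
E[score] = 0.6039 + 0.5280 + 0.0636 = 1.1955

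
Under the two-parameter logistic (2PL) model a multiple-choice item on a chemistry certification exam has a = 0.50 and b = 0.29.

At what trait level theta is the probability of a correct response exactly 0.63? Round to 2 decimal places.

P(theta) = 1 / (1 + exp(−a(theta − b)))
logit = ln(0.6300/0.3700) = 0.5322
theta = b + logit/(a) = 0.29 + 0.5322/0.5000 = 1.3544

1.35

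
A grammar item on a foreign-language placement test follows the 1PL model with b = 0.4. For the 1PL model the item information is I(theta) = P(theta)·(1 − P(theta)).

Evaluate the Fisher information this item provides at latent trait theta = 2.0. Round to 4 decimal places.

P = 1/(1+e^{-1.6000}) = 0.8320
P(1−P) = 0.8320 × 0.1680 = 0.1398
I = P(1−P) = 0.13976

0.1398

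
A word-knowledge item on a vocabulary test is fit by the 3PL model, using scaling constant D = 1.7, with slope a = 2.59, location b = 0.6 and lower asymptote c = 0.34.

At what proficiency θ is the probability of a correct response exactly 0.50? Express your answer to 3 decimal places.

0.341

P(θ) = c + (1 − c) · 1 / (1 + exp(−D·a(θ − b)))
Remove guessing floor: (0.50 − 0.34)/(1 − 0.34) = 0.2424
logit = ln(0.2424/0.7576) = -1.1394
θ = b + logit/(1.7·a) = 0.6 + (-1.1394)/4.4030 = 0.3412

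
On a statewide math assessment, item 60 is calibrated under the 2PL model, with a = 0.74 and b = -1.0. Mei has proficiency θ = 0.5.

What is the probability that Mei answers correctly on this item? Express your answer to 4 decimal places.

0.7521

P(θ) = 1 / (1 + exp(−a(θ − b)))
Exponent: 0.74 × (0.5 − (-1.0)) = 1.1100
1/(1 + e^{-1.1100}) = 0.7521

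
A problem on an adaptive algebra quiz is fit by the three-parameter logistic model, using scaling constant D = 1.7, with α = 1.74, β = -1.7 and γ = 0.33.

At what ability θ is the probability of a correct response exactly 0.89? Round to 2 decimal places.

-1.15

P(θ) = γ + (1 − γ) · 1 / (1 + exp(−D·α(θ − β)))
Remove guessing floor: (0.89 − 0.33)/(1 − 0.33) = 0.8358
logit = ln(0.8358/0.1642) = 1.6275
θ = β + logit/(1.7·α) = -1.7 + 1.6275/2.9580 = -1.1498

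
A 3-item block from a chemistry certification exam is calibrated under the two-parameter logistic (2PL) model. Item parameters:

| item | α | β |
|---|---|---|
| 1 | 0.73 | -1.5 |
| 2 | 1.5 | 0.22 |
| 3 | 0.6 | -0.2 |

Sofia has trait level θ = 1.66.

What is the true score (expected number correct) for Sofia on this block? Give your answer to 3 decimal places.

P(θ) = 1 / (1 + exp(−α(θ − β)))
P_1 = 1/(1+e^{-2.3068}) = 0.9094
P_2 = 1/(1+e^{-2.1600}) = 0.8966
P_3 = 1/(1+e^{-1.1160}) = 0.7532
E[score] = 0.9094 + 0.8966 + 0.7532 = 2.5593

2.559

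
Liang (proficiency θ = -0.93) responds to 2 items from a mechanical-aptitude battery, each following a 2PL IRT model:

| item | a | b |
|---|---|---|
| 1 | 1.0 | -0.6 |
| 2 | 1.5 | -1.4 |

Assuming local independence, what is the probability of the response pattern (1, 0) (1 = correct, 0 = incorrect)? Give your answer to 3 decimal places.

P(θ) = 1 / (1 + exp(−a(θ − b)))
P_1 = 1/(1+e^{0.3300}) = 0.4182
P_2 = 1/(1+e^{-0.7050}) = 0.6693
L = P_1 × (1−P_2) = 0.4182 × 0.3307 = 0.13831

0.138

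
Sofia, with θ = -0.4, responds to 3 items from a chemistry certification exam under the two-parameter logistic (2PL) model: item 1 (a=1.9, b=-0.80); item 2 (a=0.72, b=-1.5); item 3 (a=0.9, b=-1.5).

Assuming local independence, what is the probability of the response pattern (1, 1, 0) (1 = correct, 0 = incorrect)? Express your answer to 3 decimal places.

0.127

P(θ) = 1 / (1 + exp(−a(θ − b)))
P_1 = 1/(1+e^{-0.7600}) = 0.6814
P_2 = 1/(1+e^{-0.7920}) = 0.6883
P_3 = 1/(1+e^{-0.9900}) = 0.7291
L = P_1 × P_2 × (1−P_3) = 0.6814 × 0.6883 × 0.2709 = 0.12704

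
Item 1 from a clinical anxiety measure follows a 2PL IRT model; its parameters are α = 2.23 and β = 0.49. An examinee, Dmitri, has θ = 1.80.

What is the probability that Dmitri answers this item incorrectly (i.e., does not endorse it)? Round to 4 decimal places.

0.0511

P(θ) = 1 / (1 + exp(−α(θ − β)))
Exponent: 2.23 × (1.80 − 0.49) = 2.9213
1/(1 + e^{-2.9213}) = 0.9489
P(incorrect) = 1 − 0.9489 = 0.0511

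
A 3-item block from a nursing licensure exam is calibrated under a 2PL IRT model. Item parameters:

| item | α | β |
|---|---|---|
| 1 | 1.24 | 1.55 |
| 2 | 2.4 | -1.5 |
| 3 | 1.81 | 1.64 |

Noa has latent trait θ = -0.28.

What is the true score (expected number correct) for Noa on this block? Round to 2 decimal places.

P(θ) = 1 / (1 + exp(−α(θ − β)))
P_1 = 1/(1+e^{2.2692}) = 0.0937
P_2 = 1/(1+e^{-2.9280}) = 0.9492
P_3 = 1/(1+e^{3.4752}) = 0.0300
E[score] = 0.0937 + 0.9492 + 0.0300 = 1.0729

1.07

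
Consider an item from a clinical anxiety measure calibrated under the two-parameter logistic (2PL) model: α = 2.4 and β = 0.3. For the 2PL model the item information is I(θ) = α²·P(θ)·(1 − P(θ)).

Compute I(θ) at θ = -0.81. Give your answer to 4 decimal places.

0.3507

P = 1/(1+e^{2.6640}) = 0.0651
P(1−P) = 0.0651 × 0.9349 = 0.0609
I = α² × P(1−P) = 2.4² × 0.0609 = 0.35072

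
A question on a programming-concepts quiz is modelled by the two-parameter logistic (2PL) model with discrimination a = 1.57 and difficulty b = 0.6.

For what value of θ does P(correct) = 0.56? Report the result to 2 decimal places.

P(θ) = 1 / (1 + exp(−a(θ − b)))
logit = ln(0.5600/0.4400) = 0.2412
θ = b + logit/(a) = 0.6 + 0.2412/1.5700 = 0.7536

0.75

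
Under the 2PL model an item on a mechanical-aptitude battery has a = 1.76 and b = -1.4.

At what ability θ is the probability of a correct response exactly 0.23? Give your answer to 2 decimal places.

P(θ) = 1 / (1 + exp(−a(θ − b)))
logit = ln(0.2300/0.7700) = -1.2083
θ = b + logit/(a) = -1.4 + (-1.2083)/1.7600 = -2.0865

-2.09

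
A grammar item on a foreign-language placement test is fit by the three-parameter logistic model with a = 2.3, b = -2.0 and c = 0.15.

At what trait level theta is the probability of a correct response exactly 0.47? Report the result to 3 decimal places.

-2.219

P(theta) = c + (1 − c) · 1 / (1 + exp(−a(theta − b)))
Remove guessing floor: (0.47 − 0.15)/(1 − 0.15) = 0.3765
logit = ln(0.3765/0.6235) = -0.5046
theta = b + logit/(a) = -2.0 + (-0.5046)/2.3000 = -2.2194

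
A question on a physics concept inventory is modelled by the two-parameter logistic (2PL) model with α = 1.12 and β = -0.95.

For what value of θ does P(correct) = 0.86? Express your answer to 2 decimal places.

P(θ) = 1 / (1 + exp(−α(θ − β)))
logit = ln(0.8600/0.1400) = 1.8153
θ = β + logit/(α) = -0.95 + 1.8153/1.1200 = 0.6708

0.67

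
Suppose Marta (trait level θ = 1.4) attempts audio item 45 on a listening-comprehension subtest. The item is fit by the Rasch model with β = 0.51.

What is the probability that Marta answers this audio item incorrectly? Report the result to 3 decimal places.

0.291

P(θ) = 1 / (1 + exp(−(θ − β)))
Exponent: (1.4 − 0.51) = 0.8900
1/(1 + e^{-0.8900}) = 0.7089
P = 0.7089
P(incorrect) = 1 − 0.7089 = 0.2911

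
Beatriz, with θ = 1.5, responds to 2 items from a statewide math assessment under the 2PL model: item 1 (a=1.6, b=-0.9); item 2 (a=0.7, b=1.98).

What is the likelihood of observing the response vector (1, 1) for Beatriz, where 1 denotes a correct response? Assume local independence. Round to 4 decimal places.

0.4080

P(θ) = 1 / (1 + exp(−a(θ − b)))
P_1 = 1/(1+e^{-3.8400}) = 0.9790
P_2 = 1/(1+e^{0.3360}) = 0.4168
L = P_1 × P_2 = 0.9790 × 0.4168 = 0.40801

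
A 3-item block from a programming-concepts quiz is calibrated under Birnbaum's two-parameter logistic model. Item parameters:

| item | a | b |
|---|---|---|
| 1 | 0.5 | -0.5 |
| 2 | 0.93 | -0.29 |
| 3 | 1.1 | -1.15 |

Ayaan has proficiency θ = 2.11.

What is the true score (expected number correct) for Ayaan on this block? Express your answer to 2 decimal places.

P(θ) = 1 / (1 + exp(−a(θ − b)))
P_1 = 1/(1+e^{-1.3050}) = 0.7867
P_2 = 1/(1+e^{-2.2320}) = 0.9031
P_3 = 1/(1+e^{-3.5860}) = 0.9730
E[score] = 0.7867 + 0.9031 + 0.9730 = 2.6628

2.66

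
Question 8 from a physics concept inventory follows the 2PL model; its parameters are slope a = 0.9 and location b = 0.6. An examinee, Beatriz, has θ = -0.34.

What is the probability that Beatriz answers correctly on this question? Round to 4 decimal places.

P(θ) = 1 / (1 + exp(−a(θ − b)))
Exponent: 0.9 × (-0.34 − 0.6) = -0.8460
1/(1 + e^{0.8460}) = 0.3003

0.3003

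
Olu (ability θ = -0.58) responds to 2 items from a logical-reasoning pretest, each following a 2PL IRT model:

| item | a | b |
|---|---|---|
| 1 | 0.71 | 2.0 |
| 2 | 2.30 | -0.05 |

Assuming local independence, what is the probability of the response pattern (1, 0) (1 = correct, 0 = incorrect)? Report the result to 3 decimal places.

P(θ) = 1 / (1 + exp(−a(θ − b)))
P_1 = 1/(1+e^{1.8318}) = 0.1380
P_2 = 1/(1+e^{1.2190}) = 0.2281
L = P_1 × (1−P_2) = 0.1380 × 0.7719 = 0.10654

0.107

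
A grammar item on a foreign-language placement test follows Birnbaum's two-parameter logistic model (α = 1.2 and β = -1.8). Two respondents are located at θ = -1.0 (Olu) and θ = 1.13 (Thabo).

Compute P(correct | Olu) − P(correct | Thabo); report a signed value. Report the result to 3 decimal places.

-0.248

P(θ) = 1 / (1 + exp(−α(θ − β)))
P(Olu) = 0.7231  [exponent 0.9600]
P(Thabo) = 0.9711  [exponent 3.5160]
Difference = 0.7231 − 0.9711 = -0.2480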